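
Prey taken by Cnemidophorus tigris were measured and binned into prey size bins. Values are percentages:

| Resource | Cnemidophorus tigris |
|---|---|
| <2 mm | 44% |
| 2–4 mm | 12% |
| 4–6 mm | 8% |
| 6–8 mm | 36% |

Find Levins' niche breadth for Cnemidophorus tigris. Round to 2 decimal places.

2.91

Convert percentages to proportions (divide by 100).
Σpᵢ² = 0.44² + 0.12² + 0.08² + 0.36² = 0.1936 + 0.0144 + 0.0064 + 0.1296 = 0.3440
B = 1 / 0.3440 = 2.9070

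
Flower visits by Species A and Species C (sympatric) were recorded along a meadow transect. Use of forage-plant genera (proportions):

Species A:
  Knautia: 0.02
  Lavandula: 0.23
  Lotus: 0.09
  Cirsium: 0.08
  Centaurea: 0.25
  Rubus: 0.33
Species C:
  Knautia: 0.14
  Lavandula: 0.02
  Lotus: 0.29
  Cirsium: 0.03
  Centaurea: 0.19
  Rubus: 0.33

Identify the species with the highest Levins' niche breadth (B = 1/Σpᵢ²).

Σp_Aᵢ² = 0.02² + 0.23² + 0.09² + 0.08² + 0.25² + 0.33² = 0.0004 + 0.0529 + 0.0081 + 0.0064 + 0.0625 + 0.1089 = 0.2392
B_A = 1 / 0.2392 = 4.1806
Σp_Cᵢ² = 0.14² + 0.02² + 0.29² + 0.03² + 0.19² + 0.33² = 0.0196 + 0.0004 + 0.0841 + 0.0009 + 0.0361 + 0.1089 = 0.2500
B_C = 1 / 0.2500 = 4.0000
Highest B → broadest niche (most generalist): Species A (B = 4.18).

Species A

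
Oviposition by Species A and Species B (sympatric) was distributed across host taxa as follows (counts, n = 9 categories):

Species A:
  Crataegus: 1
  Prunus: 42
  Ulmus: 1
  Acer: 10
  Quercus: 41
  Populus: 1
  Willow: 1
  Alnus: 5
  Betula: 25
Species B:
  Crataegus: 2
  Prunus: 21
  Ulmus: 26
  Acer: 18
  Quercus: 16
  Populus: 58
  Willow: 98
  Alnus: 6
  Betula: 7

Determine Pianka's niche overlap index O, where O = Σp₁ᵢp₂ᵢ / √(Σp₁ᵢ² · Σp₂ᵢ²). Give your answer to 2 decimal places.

Proportions for Species A (n=127): 1/127=0.0079, 42/127=0.3307, 1/127=0.0079, 10/127=0.0787, 41/127=0.3228, 1/127=0.0079, 1/127=0.0079, 5/127=0.0394, 25/127=0.1969
Proportions for Species B (n=252): 2/252=0.0079, 21/252=0.0833, 26/252=0.1032, 18/252=0.0714, 16/252=0.0635, 58/252=0.2302, 98/252=0.3889, 6/252=0.0238, 7/252=0.0278
Σ p₁ᵢp₂ᵢ = 0.000062 + 0.027547 + 0.000815 + 0.005619 + 0.020498 + 0.001819 + 0.003072 + 0.000938 + 0.005474 = 0.065844
Σp_1ᵢ² = 0.0079² + 0.3307² + 0.0079² + 0.0787² + 0.3228² + 0.0079² + 0.0079² + 0.0394² + 0.1969² = 0.000062 + 0.109362 + 0.000062 + 0.006194 + 0.104200 + 0.000062 + 0.000062 + 0.001552 + 0.038770 = 0.260326
Σp_2ᵢ² = 0.0079² + 0.0833² + 0.1032² + 0.0714² + 0.0635² + 0.2302² + 0.3889² + 0.0238² + 0.0278² = 0.000062 + 0.006939 + 0.010650 + 0.005098 + 0.004032 + 0.052992 + 0.151243 + 0.000566 + 0.000773 = 0.232355
O = 0.065844 / √(0.260326 × 0.232355) = 0.065844 / 0.2459432 = 0.2677

0.27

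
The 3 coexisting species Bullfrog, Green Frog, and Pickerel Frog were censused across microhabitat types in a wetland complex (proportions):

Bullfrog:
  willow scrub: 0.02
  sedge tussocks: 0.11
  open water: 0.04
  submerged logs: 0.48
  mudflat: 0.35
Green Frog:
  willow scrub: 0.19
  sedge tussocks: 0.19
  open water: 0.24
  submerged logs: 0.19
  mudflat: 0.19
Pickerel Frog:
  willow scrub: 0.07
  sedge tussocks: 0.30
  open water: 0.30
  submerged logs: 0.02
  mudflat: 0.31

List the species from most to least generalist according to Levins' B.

Green Frog > Pickerel Frog > Bullfrog

Σp_Bullᵢ² = 0.02² + 0.11² + 0.04² + 0.48² + 0.35² = 0.0004 + 0.0121 + 0.0016 + 0.2304 + 0.1225 = 0.3670
B_Bull = 1 / 0.3670 = 2.7248
Σp_Greeᵢ² = 0.19² + 0.19² + 0.24² + 0.19² + 0.19² = 0.0361 + 0.0361 + 0.0576 + 0.0361 + 0.0361 = 0.2020
B_Gree = 1 / 0.2020 = 4.9505
Σp_Pickᵢ² = 0.07² + 0.30² + 0.30² + 0.02² + 0.31² = 0.0049 + 0.0900 + 0.0900 + 0.0004 + 0.0961 = 0.2814
B_Pick = 1 / 0.2814 = 3.5537
Ranking by B (broadest → narrowest): Green Frog (4.95) > Pickerel Frog (3.55) > Bullfrog (2.72)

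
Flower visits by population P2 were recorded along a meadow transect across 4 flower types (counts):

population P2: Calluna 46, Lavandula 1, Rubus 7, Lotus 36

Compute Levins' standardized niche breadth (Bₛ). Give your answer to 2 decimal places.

Proportions for population P2 (n=90): 46/90=0.5111, 1/90=0.0111, 7/90=0.0778, 36/90=0.4000
Σpᵢ² = 0.5111² + 0.0111² + 0.0778² + 0.4000² = 0.261223 + 0.000123 + 0.006053 + 0.160000 = 0.427399
B = 1 / 0.427399 = 2.3397
Bₛ = (B − 1)/(n − 1) = (2.3397 − 1)/(4 − 1) = 1.3397/3 = 0.4466

0.45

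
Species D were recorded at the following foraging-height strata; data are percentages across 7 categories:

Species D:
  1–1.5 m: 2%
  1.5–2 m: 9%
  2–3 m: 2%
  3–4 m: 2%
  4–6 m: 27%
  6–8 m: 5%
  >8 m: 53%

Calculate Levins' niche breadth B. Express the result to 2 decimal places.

Convert percentages to proportions (divide by 100).
Σpᵢ² = 0.02² + 0.09² + 0.02² + 0.02² + 0.27² + 0.05² + 0.53² = 0.0004 + 0.0081 + 0.0004 + 0.0004 + 0.0729 + 0.0025 + 0.2809 = 0.3656
B = 1 / 0.3656 = 2.7352

2.74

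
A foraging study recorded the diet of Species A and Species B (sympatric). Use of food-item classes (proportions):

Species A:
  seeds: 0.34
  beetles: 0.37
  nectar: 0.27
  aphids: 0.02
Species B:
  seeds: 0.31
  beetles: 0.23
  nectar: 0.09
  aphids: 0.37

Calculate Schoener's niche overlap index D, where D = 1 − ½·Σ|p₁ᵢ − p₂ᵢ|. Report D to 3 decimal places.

Σ|p₁ᵢ − p₂ᵢ| = 0.03 + 0.14 + 0.18 + 0.35 = 0.70
D = 1 − ½ × 0.70 = 1 − 0.350 = 0.65000

0.650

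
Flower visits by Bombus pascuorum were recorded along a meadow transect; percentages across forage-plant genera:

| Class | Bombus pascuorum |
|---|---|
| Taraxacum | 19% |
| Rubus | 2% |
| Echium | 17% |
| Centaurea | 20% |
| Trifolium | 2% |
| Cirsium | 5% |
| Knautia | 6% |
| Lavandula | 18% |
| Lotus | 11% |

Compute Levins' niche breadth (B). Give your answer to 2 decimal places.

Convert percentages to proportions (divide by 100).
Σpᵢ² = 0.19² + 0.02² + 0.17² + 0.20² + 0.02² + 0.05² + 0.06² + 0.18² + 0.11² = 0.0361 + 0.0004 + 0.0289 + 0.0400 + 0.0004 + 0.0025 + 0.0036 + 0.0324 + 0.0121 = 0.1564
B = 1 / 0.1564 = 6.3939

6.39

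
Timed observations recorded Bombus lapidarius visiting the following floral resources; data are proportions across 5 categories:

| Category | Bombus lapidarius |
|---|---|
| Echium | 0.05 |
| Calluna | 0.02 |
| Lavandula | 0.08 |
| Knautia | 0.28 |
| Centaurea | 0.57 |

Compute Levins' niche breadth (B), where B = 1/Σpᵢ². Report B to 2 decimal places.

2.42

Σpᵢ² = 0.05² + 0.02² + 0.08² + 0.28² + 0.57² = 0.0025 + 0.0004 + 0.0064 + 0.0784 + 0.3249 = 0.4126
B = 1 / 0.4126 = 2.4237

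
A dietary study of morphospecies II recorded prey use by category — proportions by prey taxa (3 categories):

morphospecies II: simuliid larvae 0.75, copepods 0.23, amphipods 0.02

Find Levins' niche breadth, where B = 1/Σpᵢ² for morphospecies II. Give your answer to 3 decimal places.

Σpᵢ² = 0.75² + 0.23² + 0.02² = 0.5625 + 0.0529 + 0.0004 = 0.6158
B = 1 / 0.6158 = 1.62390

1.624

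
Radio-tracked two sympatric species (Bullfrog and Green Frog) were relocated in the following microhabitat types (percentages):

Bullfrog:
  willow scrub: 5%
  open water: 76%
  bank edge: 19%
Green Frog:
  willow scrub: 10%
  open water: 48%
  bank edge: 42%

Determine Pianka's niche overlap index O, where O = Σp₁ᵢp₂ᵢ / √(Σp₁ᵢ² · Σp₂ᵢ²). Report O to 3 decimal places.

Convert percentages to proportions (divide by 100).
Σ p₁ᵢp₂ᵢ = 0.0050 + 0.3648 + 0.0798 = 0.4496
Σp_1ᵢ² = 0.05² + 0.76² + 0.19² = 0.0025 + 0.5776 + 0.0361 = 0.6162
Σp_2ᵢ² = 0.10² + 0.48² + 0.42² = 0.0100 + 0.2304 + 0.1764 = 0.4168
O = 0.4496 / √(0.6162 × 0.4168) = 0.4496 / 0.506786 = 0.88716

0.887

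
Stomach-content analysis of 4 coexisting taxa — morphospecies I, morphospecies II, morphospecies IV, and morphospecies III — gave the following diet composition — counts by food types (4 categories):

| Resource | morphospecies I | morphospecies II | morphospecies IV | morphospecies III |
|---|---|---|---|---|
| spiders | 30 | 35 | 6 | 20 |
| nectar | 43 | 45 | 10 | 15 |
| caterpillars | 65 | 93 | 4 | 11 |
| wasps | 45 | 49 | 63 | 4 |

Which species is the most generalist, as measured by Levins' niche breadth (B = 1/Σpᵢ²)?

Proportions for morphospecies I (n=183): 30/183=0.1639, 43/183=0.2350, 65/183=0.3552, 45/183=0.2459
Proportions for morphospecies II (n=222): 35/222=0.1577, 45/222=0.2027, 93/222=0.4189, 49/222=0.2207
Proportions for morphospecies IV (n=83): 6/83=0.0723, 10/83=0.1205, 4/83=0.0482, 63/83=0.7590
Proportions for morphospecies III (n=50): 20/50=0.4000, 15/50=0.3000, 11/50=0.2200, 4/50=0.0800
Σp_Iᵢ² = 0.1639² + 0.2350² + 0.3552² + 0.2459² = 0.026863 + 0.055225 + 0.126167 + 0.060467 = 0.268722
B_I = 1 / 0.268722 = 3.7213
Σp_IIᵢ² = 0.1577² + 0.2027² + 0.4189² + 0.2207² = 0.024869 + 0.041087 + 0.175477 + 0.048708 = 0.290141
B_II = 1 / 0.290141 = 3.4466
Σp_IVᵢ² = 0.0723² + 0.1205² + 0.0482² + 0.7590² = 0.005227 + 0.014520 + 0.002323 + 0.576081 = 0.598151
B_IV = 1 / 0.598151 = 1.6718
Σp_IIIᵢ² = 0.4000² + 0.3000² + 0.2200² + 0.0800² = 0.160000 + 0.090000 + 0.048400 + 0.006400 = 0.304800
B_III = 1 / 0.304800 = 3.2808
Highest B → broadest niche (most generalist): morphospecies I (B = 3.72).

morphospecies I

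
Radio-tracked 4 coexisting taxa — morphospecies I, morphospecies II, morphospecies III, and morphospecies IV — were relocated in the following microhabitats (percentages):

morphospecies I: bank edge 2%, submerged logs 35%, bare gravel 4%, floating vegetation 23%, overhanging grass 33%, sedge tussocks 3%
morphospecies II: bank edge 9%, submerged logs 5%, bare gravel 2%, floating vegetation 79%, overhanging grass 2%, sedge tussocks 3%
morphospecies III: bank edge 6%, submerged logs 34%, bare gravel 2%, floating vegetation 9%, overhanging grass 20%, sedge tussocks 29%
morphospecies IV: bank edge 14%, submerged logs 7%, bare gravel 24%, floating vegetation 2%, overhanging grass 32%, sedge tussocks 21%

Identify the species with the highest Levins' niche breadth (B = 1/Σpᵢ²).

Convert percentages to proportions (divide by 100).
Σp_Iᵢ² = 0.02² + 0.35² + 0.04² + 0.23² + 0.33² + 0.03² = 0.0004 + 0.1225 + 0.0016 + 0.0529 + 0.1089 + 0.0009 = 0.2872
B_I = 1 / 0.2872 = 3.4819
Σp_IIᵢ² = 0.09² + 0.05² + 0.02² + 0.79² + 0.02² + 0.03² = 0.0081 + 0.0025 + 0.0004 + 0.6241 + 0.0004 + 0.0009 = 0.6364
B_II = 1 / 0.6364 = 1.5713
Σp_IIIᵢ² = 0.06² + 0.34² + 0.02² + 0.09² + 0.20² + 0.29² = 0.0036 + 0.1156 + 0.0004 + 0.0081 + 0.0400 + 0.0841 = 0.2518
B_III = 1 / 0.2518 = 3.9714
Σp_IVᵢ² = 0.14² + 0.07² + 0.24² + 0.02² + 0.32² + 0.21² = 0.0196 + 0.0049 + 0.0576 + 0.0004 + 0.1024 + 0.0441 = 0.2290
B_IV = 1 / 0.2290 = 4.3668
Highest B → broadest niche (most generalist): morphospecies IV (B = 4.37).

morphospecies IV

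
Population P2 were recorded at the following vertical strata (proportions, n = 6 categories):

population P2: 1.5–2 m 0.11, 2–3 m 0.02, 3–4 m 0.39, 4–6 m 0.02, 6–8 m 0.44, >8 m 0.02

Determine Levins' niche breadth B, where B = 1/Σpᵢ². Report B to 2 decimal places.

Σpᵢ² = 0.11² + 0.02² + 0.39² + 0.02² + 0.44² + 0.02² = 0.0121 + 0.0004 + 0.1521 + 0.0004 + 0.1936 + 0.0004 = 0.3590
B = 1 / 0.3590 = 2.7855

2.79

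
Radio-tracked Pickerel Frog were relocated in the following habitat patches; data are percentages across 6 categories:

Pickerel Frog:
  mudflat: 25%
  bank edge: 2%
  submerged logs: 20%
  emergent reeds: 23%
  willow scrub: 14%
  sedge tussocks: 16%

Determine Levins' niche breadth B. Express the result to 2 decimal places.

Convert percentages to proportions (divide by 100).
Σpᵢ² = 0.25² + 0.02² + 0.20² + 0.23² + 0.14² + 0.16² = 0.0625 + 0.0004 + 0.0400 + 0.0529 + 0.0196 + 0.0256 = 0.2010
B = 1 / 0.2010 = 4.9751

4.98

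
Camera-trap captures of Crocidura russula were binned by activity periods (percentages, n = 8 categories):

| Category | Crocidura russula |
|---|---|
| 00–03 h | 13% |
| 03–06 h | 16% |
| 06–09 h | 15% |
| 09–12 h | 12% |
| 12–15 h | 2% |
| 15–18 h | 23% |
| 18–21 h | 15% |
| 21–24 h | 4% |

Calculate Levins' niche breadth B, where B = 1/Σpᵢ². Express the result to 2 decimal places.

6.38

Convert percentages to proportions (divide by 100).
Σpᵢ² = 0.13² + 0.16² + 0.15² + 0.12² + 0.02² + 0.23² + 0.15² + 0.04² = 0.0169 + 0.0256 + 0.0225 + 0.0144 + 0.0004 + 0.0529 + 0.0225 + 0.0016 = 0.1568
B = 1 / 0.1568 = 6.3776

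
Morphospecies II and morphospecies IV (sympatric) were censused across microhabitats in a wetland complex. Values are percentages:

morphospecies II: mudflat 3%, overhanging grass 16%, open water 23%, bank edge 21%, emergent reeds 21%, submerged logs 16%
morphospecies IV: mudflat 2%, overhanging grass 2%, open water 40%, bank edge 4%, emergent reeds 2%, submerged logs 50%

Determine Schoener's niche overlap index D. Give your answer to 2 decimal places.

0.49

Convert percentages to proportions (divide by 100).
Σ|p₁ᵢ − p₂ᵢ| = 0.01 + 0.14 + 0.17 + 0.17 + 0.19 + 0.34 = 1.02
D = 1 − ½ × 1.02 = 1 − 0.510 = 0.4900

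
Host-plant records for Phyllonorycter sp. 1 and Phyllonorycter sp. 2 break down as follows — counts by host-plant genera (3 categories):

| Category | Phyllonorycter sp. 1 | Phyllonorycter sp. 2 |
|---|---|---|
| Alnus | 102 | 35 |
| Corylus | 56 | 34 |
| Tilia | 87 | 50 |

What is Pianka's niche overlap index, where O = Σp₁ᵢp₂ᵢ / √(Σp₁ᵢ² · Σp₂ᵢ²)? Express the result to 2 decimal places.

0.97

Proportions for Phyllonorycter sp. 1 (n=245): 102/245=0.4163, 56/245=0.2286, 87/245=0.3551
Proportions for Phyllonorycter sp. 2 (n=119): 35/119=0.2941, 34/119=0.2857, 50/119=0.4202
Σ p₁ᵢp₂ᵢ = 0.122434 + 0.065311 + 0.149213 = 0.336958
Σp_1ᵢ² = 0.4163² + 0.2286² + 0.3551² = 0.173306 + 0.052258 + 0.126096 = 0.351660
Σp_2ᵢ² = 0.2941² + 0.2857² + 0.4202² = 0.086495 + 0.081624 + 0.176568 = 0.344687
O = 0.336958 / √(0.351660 × 0.344687) = 0.336958 / 0.3481560 = 0.9678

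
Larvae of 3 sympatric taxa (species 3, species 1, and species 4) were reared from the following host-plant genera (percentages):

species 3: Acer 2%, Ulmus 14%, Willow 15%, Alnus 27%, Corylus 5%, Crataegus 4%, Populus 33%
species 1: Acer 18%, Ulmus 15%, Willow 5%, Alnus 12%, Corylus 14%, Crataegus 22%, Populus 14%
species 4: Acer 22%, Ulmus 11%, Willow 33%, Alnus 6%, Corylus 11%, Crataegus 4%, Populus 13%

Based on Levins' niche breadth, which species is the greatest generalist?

species 1

Convert percentages to proportions (divide by 100).
Σp_3ᵢ² = 0.02² + 0.14² + 0.15² + 0.27² + 0.05² + 0.04² + 0.33² = 0.0004 + 0.0196 + 0.0225 + 0.0729 + 0.0025 + 0.0016 + 0.1089 = 0.2284
B_3 = 1 / 0.2284 = 4.3783
Σp_1ᵢ² = 0.18² + 0.15² + 0.05² + 0.12² + 0.14² + 0.22² + 0.14² = 0.0324 + 0.0225 + 0.0025 + 0.0144 + 0.0196 + 0.0484 + 0.0196 = 0.1594
B_1 = 1 / 0.1594 = 6.2735
Σp_4ᵢ² = 0.22² + 0.11² + 0.33² + 0.06² + 0.11² + 0.04² + 0.13² = 0.0484 + 0.0121 + 0.1089 + 0.0036 + 0.0121 + 0.0016 + 0.0169 = 0.2036
B_4 = 1 / 0.2036 = 4.9116
Highest B → broadest niche (most generalist): species 1 (B = 6.27).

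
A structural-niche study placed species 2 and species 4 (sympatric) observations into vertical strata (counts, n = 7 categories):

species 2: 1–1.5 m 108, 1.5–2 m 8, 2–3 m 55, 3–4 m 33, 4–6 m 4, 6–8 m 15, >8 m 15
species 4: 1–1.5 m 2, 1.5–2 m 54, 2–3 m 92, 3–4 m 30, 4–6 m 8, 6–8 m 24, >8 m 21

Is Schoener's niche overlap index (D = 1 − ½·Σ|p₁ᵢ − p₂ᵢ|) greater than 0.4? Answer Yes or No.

Yes

Proportions for species 2 (n=238): 108/238=0.4538, 8/238=0.0336, 55/238=0.2311, 33/238=0.1387, 4/238=0.0168, 15/238=0.0630, 15/238=0.0630
Proportions for species 4 (n=231): 2/231=0.0087, 54/231=0.2338, 92/231=0.3983, 30/231=0.1299, 8/231=0.0346, 24/231=0.1039, 21/231=0.0909
Σ|p₁ᵢ − p₂ᵢ| = 0.4451 + 0.2002 + 0.1672 + 0.0088 + 0.0178 + 0.0409 + 0.0279 = 0.9079
D = 1 − ½ × 0.9079 = 1 − 0.45395 = 0.54605
D = 0.54605 > 0.4 → Yes.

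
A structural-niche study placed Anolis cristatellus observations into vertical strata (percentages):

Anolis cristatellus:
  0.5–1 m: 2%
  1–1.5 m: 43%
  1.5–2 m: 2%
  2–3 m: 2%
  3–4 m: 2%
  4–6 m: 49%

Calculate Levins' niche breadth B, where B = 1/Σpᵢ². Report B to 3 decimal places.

Convert percentages to proportions (divide by 100).
Σpᵢ² = 0.02² + 0.43² + 0.02² + 0.02² + 0.02² + 0.49² = 0.0004 + 0.1849 + 0.0004 + 0.0004 + 0.0004 + 0.2401 = 0.4266
B = 1 / 0.4266 = 2.34412

2.344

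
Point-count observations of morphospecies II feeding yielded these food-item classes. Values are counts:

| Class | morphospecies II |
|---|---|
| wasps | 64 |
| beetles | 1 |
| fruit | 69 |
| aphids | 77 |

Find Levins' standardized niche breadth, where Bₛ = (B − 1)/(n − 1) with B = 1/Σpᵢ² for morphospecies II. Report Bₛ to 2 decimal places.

0.67

Proportions for morphospecies II (n=211): 64/211=0.3033, 1/211=0.0047, 69/211=0.3270, 77/211=0.3649
Σpᵢ² = 0.3033² + 0.0047² + 0.3270² + 0.3649² = 0.091991 + 0.000022 + 0.106929 + 0.133152 = 0.332094
B = 1 / 0.332094 = 3.0112
Bₛ = (B − 1)/(n − 1) = (3.0112 − 1)/(4 − 1) = 2.0112/3 = 0.6704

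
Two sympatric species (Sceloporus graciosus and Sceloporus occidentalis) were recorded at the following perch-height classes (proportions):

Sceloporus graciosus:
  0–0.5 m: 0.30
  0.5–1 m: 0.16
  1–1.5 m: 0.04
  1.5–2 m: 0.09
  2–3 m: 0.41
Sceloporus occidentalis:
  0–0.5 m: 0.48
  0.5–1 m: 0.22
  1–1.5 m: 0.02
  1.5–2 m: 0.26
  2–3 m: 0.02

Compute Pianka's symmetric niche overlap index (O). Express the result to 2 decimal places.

Σ p₁ᵢp₂ᵢ = 0.1440 + 0.0352 + 0.0008 + 0.0234 + 0.0082 = 0.2116
Σp_1ᵢ² = 0.30² + 0.16² + 0.04² + 0.09² + 0.41² = 0.0900 + 0.0256 + 0.0016 + 0.0081 + 0.1681 = 0.2934
Σp_2ᵢ² = 0.48² + 0.22² + 0.02² + 0.26² + 0.02² = 0.2304 + 0.0484 + 0.0004 + 0.0676 + 0.0004 = 0.3472
O = 0.2116 / √(0.2934 × 0.3472) = 0.2116 / 0.31917 = 0.6630

0.66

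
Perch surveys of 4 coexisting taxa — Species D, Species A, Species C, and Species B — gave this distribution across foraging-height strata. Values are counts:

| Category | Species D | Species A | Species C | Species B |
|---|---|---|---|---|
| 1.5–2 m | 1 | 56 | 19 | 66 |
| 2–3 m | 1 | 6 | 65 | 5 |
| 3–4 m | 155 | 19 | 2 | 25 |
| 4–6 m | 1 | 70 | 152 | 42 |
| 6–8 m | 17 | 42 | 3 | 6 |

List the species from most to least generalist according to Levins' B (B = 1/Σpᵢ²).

Species A > Species B > Species C > Species D

Proportions for Species D (n=175): 1/175=0.0057, 1/175=0.0057, 155/175=0.8857, 1/175=0.0057, 17/175=0.0971
Proportions for Species A (n=193): 56/193=0.2902, 6/193=0.0311, 19/193=0.0984, 70/193=0.3627, 42/193=0.2176
Proportions for Species C (n=241): 19/241=0.0788, 65/241=0.2697, 2/241=0.0083, 152/241=0.6307, 3/241=0.0124
Proportions for Species B (n=144): 66/144=0.4583, 5/144=0.0347, 25/144=0.1736, 42/144=0.2917, 6/144=0.0417
Σp_Dᵢ² = 0.0057² + 0.0057² + 0.8857² + 0.0057² + 0.0971² = 0.000032 + 0.000032 + 0.784464 + 0.000032 + 0.009428 = 0.793988
B_D = 1 / 0.793988 = 1.2595
Σp_Aᵢ² = 0.2902² + 0.0311² + 0.0984² + 0.3627² + 0.2176² = 0.084216 + 0.000967 + 0.009683 + 0.131551 + 0.047350 = 0.273767
B_A = 1 / 0.273767 = 3.6527
Σp_Cᵢ² = 0.0788² + 0.2697² + 0.0083² + 0.6307² + 0.0124² = 0.006209 + 0.072738 + 0.000069 + 0.397782 + 0.000154 = 0.476952
B_C = 1 / 0.476952 = 2.0966
Σp_Bᵢ² = 0.4583² + 0.0347² + 0.1736² + 0.2917² + 0.0417² = 0.210039 + 0.001204 + 0.030137 + 0.085089 + 0.001739 = 0.328208
B_B = 1 / 0.328208 = 3.0468
Ranking by B (broadest → narrowest): Species A (3.65) > Species B (3.05) > Species C (2.10) > Species D (1.26)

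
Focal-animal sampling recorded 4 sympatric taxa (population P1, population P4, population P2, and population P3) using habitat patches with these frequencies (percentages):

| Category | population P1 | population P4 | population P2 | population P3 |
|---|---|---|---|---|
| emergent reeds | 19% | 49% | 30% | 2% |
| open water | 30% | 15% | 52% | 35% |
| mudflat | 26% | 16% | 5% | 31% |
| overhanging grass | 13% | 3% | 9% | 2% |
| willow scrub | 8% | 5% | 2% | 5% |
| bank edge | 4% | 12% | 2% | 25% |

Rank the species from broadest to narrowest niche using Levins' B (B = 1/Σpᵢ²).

Convert percentages to proportions (divide by 100).
Σp_P1ᵢ² = 0.19² + 0.30² + 0.26² + 0.13² + 0.08² + 0.04² = 0.0361 + 0.0900 + 0.0676 + 0.0169 + 0.0064 + 0.0016 = 0.2186
B_P1 = 1 / 0.2186 = 4.5746
Σp_P4ᵢ² = 0.49² + 0.15² + 0.16² + 0.03² + 0.05² + 0.12² = 0.2401 + 0.0225 + 0.0256 + 0.0009 + 0.0025 + 0.0144 = 0.3060
B_P4 = 1 / 0.3060 = 3.2680
Σp_P2ᵢ² = 0.30² + 0.52² + 0.05² + 0.09² + 0.02² + 0.02² = 0.0900 + 0.2704 + 0.0025 + 0.0081 + 0.0004 + 0.0004 = 0.3718
B_P2 = 1 / 0.3718 = 2.6896
Σp_P3ᵢ² = 0.02² + 0.35² + 0.31² + 0.02² + 0.05² + 0.25² = 0.0004 + 0.1225 + 0.0961 + 0.0004 + 0.0025 + 0.0625 = 0.2844
B_P3 = 1 / 0.2844 = 3.5162
Ranking by B (broadest → narrowest): population P1 (4.57) > population P3 (3.52) > population P4 (3.27) > population P2 (2.69)

population P1 > population P3 > population P4 > population P2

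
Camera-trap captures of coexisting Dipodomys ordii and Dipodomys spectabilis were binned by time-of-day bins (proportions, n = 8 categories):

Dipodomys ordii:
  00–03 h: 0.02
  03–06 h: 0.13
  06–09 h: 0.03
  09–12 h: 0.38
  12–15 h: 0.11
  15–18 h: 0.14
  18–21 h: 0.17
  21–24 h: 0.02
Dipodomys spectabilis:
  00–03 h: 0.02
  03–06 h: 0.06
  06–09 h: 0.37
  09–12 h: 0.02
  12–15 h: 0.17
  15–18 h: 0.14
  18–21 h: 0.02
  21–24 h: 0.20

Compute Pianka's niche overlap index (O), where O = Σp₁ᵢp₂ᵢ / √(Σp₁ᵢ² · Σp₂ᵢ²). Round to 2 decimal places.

0.32

Σ p₁ᵢp₂ᵢ = 0.0004 + 0.0078 + 0.0111 + 0.0076 + 0.0187 + 0.0196 + 0.0034 + 0.0040 = 0.0726
Σp_1ᵢ² = 0.02² + 0.13² + 0.03² + 0.38² + 0.11² + 0.14² + 0.17² + 0.02² = 0.0004 + 0.0169 + 0.0009 + 0.1444 + 0.0121 + 0.0196 + 0.0289 + 0.0004 = 0.2236
Σp_2ᵢ² = 0.02² + 0.06² + 0.37² + 0.02² + 0.17² + 0.14² + 0.02² + 0.20² = 0.0004 + 0.0036 + 0.1369 + 0.0004 + 0.0289 + 0.0196 + 0.0004 + 0.0400 = 0.2302
O = 0.0726 / √(0.2236 × 0.2302) = 0.0726 / 0.22688 = 0.3200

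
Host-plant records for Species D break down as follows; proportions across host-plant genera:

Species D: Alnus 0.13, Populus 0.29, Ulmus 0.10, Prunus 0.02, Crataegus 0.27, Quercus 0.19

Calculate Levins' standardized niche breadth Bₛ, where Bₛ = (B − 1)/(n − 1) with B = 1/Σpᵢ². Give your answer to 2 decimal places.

Σpᵢ² = 0.13² + 0.29² + 0.10² + 0.02² + 0.27² + 0.19² = 0.0169 + 0.0841 + 0.0100 + 0.0004 + 0.0729 + 0.0361 = 0.2204
B = 1 / 0.2204 = 4.5372
Bₛ = (B − 1)/(n − 1) = (4.5372 − 1)/(6 − 1) = 3.5372/5 = 0.7074

0.71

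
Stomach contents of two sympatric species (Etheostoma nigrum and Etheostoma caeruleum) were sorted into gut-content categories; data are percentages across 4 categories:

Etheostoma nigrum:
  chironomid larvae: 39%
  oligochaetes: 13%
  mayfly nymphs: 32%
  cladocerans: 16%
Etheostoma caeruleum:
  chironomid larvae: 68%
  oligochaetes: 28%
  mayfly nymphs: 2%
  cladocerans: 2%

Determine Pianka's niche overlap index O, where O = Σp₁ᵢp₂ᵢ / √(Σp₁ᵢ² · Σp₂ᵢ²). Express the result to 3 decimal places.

Convert percentages to proportions (divide by 100).
Σ p₁ᵢp₂ᵢ = 0.2652 + 0.0364 + 0.0064 + 0.0032 = 0.3112
Σp_1ᵢ² = 0.39² + 0.13² + 0.32² + 0.16² = 0.1521 + 0.0169 + 0.1024 + 0.0256 = 0.2970
Σp_2ᵢ² = 0.68² + 0.28² + 0.02² + 0.02² = 0.4624 + 0.0784 + 0.0004 + 0.0004 = 0.5416
O = 0.3112 / √(0.2970 × 0.5416) = 0.3112 / 0.401068 = 0.77593

0.776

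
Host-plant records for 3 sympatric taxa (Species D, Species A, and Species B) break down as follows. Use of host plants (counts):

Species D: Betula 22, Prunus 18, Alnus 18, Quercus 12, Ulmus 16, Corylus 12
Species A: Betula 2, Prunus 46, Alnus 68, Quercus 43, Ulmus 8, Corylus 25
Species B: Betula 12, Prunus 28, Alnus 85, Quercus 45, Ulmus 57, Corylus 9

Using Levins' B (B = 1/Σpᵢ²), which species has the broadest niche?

Proportions for Species D (n=98): 22/98=0.2245, 18/98=0.1837, 18/98=0.1837, 12/98=0.1224, 16/98=0.1633, 12/98=0.1224
Proportions for Species A (n=192): 2/192=0.0104, 46/192=0.2396, 68/192=0.3542, 43/192=0.2240, 8/192=0.0417, 25/192=0.1302
Proportions for Species B (n=236): 12/236=0.0508, 28/236=0.1186, 85/236=0.3602, 45/236=0.1907, 57/236=0.2415, 9/236=0.0381
Σp_Dᵢ² = 0.2245² + 0.1837² + 0.1837² + 0.1224² + 0.1633² + 0.1224² = 0.050400 + 0.033746 + 0.033746 + 0.014982 + 0.026667 + 0.014982 = 0.174523
B_D = 1 / 0.174523 = 5.7299
Σp_Aᵢ² = 0.0104² + 0.2396² + 0.3542² + 0.2240² + 0.0417² + 0.1302² = 0.000108 + 0.057408 + 0.125458 + 0.050176 + 0.001739 + 0.016952 = 0.251841
B_A = 1 / 0.251841 = 3.9708
Σp_Bᵢ² = 0.0508² + 0.1186² + 0.3602² + 0.1907² + 0.2415² + 0.0381² = 0.002581 + 0.014066 + 0.129744 + 0.036366 + 0.058322 + 0.001452 = 0.242531
B_B = 1 / 0.242531 = 4.1232
Highest B → broadest niche (most generalist): Species D (B = 5.73).

Species D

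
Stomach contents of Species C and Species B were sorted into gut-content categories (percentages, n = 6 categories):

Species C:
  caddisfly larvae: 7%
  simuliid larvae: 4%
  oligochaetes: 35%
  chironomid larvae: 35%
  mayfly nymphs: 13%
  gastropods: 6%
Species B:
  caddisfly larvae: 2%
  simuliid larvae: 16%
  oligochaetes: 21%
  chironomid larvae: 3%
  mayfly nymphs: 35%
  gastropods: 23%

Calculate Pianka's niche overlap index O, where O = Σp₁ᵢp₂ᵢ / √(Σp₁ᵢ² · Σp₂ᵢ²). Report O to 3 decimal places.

0.584

Convert percentages to proportions (divide by 100).
Σ p₁ᵢp₂ᵢ = 0.0014 + 0.0064 + 0.0735 + 0.0105 + 0.0455 + 0.0138 = 0.1511
Σp_1ᵢ² = 0.07² + 0.04² + 0.35² + 0.35² + 0.13² + 0.06² = 0.0049 + 0.0016 + 0.1225 + 0.1225 + 0.0169 + 0.0036 = 0.2720
Σp_2ᵢ² = 0.02² + 0.16² + 0.21² + 0.03² + 0.35² + 0.23² = 0.0004 + 0.0256 + 0.0441 + 0.0009 + 0.1225 + 0.0529 = 0.2464
O = 0.1511 / √(0.2720 × 0.2464) = 0.1511 / 0.258884 = 0.58366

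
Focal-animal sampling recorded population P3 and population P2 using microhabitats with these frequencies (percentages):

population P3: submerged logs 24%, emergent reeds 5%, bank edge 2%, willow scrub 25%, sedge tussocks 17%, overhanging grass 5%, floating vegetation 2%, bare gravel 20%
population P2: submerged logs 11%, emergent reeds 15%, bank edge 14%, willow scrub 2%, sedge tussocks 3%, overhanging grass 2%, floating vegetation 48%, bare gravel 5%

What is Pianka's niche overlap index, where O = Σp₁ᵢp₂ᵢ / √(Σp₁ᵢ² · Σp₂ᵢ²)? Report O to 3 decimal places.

Convert percentages to proportions (divide by 100).
Σ p₁ᵢp₂ᵢ = 0.0264 + 0.0075 + 0.0028 + 0.0050 + 0.0051 + 0.0010 + 0.0096 + 0.0100 = 0.0674
Σp_1ᵢ² = 0.24² + 0.05² + 0.02² + 0.25² + 0.17² + 0.05² + 0.02² + 0.20² = 0.0576 + 0.0025 + 0.0004 + 0.0625 + 0.0289 + 0.0025 + 0.0004 + 0.0400 = 0.1948
Σp_2ᵢ² = 0.11² + 0.15² + 0.14² + 0.02² + 0.03² + 0.02² + 0.48² + 0.05² = 0.0121 + 0.0225 + 0.0196 + 0.0004 + 0.0009 + 0.0004 + 0.2304 + 0.0025 = 0.2888
O = 0.0674 / √(0.1948 × 0.2888) = 0.0674 / 0.237188 = 0.28416

0.284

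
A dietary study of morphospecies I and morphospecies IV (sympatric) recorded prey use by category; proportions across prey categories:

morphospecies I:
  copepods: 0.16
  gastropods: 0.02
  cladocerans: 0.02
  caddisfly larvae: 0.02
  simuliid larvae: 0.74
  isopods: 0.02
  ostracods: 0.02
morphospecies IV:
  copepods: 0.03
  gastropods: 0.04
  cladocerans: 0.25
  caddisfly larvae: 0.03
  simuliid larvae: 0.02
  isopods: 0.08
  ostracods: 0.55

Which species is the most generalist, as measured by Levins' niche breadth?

morphospecies IV

Σp_Iᵢ² = 0.16² + 0.02² + 0.02² + 0.02² + 0.74² + 0.02² + 0.02² = 0.0256 + 0.0004 + 0.0004 + 0.0004 + 0.5476 + 0.0004 + 0.0004 = 0.5752
B_I = 1 / 0.5752 = 1.7385
Σp_IVᵢ² = 0.03² + 0.04² + 0.25² + 0.03² + 0.02² + 0.08² + 0.55² = 0.0009 + 0.0016 + 0.0625 + 0.0009 + 0.0004 + 0.0064 + 0.3025 = 0.3752
B_IV = 1 / 0.3752 = 2.6652
Highest B → broadest niche (most generalist): morphospecies IV (B = 2.67).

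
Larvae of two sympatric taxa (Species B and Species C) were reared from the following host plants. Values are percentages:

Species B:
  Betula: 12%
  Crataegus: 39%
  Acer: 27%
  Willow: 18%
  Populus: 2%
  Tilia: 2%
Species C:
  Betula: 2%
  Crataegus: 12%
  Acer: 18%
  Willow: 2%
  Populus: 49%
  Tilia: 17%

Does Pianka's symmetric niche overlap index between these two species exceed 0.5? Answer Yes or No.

No

Convert percentages to proportions (divide by 100).
Σ p₁ᵢp₂ᵢ = 0.0024 + 0.0468 + 0.0486 + 0.0036 + 0.0098 + 0.0034 = 0.1146
Σp_1ᵢ² = 0.12² + 0.39² + 0.27² + 0.18² + 0.02² + 0.02² = 0.0144 + 0.1521 + 0.0729 + 0.0324 + 0.0004 + 0.0004 = 0.2726
Σp_2ᵢ² = 0.02² + 0.12² + 0.18² + 0.02² + 0.49² + 0.17² = 0.0004 + 0.0144 + 0.0324 + 0.0004 + 0.2401 + 0.0289 = 0.3166
O = 0.1146 / √(0.2726 × 0.3166) = 0.1146 / 0.29378 = 0.3901
O = 0.3901 < 0.5 → No.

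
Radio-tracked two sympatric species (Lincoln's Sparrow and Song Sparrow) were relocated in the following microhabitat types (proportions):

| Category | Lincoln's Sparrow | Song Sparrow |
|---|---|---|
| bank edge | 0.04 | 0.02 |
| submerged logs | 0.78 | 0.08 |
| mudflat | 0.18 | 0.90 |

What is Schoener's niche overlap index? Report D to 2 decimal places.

Σ|p₁ᵢ − p₂ᵢ| = 0.02 + 0.70 + 0.72 = 1.44
D = 1 − ½ × 1.44 = 1 − 0.720 = 0.2800

0.28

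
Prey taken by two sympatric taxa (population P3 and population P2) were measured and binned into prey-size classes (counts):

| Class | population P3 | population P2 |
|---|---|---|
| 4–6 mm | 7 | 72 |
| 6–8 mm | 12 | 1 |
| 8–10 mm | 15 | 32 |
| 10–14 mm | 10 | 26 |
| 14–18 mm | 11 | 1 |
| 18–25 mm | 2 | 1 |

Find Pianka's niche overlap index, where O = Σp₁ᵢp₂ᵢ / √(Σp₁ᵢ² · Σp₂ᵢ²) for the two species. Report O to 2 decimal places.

0.60

Proportions for population P3 (n=57): 7/57=0.1228, 12/57=0.2105, 15/57=0.2632, 10/57=0.1754, 11/57=0.1930, 2/57=0.0351
Proportions for population P2 (n=133): 72/133=0.5414, 1/133=0.0075, 32/133=0.2406, 26/133=0.1955, 1/133=0.0075, 1/133=0.0075
Σ p₁ᵢp₂ᵢ = 0.066484 + 0.001579 + 0.063326 + 0.034291 + 0.001448 + 0.000263 = 0.167391
Σp_1ᵢ² = 0.1228² + 0.2105² + 0.2632² + 0.1754² + 0.1930² + 0.0351² = 0.015080 + 0.044310 + 0.069274 + 0.030765 + 0.037249 + 0.001232 = 0.197910
Σp_2ᵢ² = 0.5414² + 0.0075² + 0.2406² + 0.1955² + 0.0075² + 0.0075² = 0.293114 + 0.000056 + 0.057888 + 0.038220 + 0.000056 + 0.000056 = 0.389390
O = 0.167391 / √(0.197910 × 0.389390) = 0.167391 / 0.2776043 = 0.6030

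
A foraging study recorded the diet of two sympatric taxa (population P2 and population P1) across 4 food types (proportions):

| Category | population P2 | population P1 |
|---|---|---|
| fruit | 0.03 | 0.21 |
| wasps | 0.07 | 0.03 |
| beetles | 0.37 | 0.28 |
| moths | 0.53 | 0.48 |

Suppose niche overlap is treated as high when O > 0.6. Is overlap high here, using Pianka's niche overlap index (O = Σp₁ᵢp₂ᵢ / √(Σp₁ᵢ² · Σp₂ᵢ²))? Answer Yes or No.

Yes

Σ p₁ᵢp₂ᵢ = 0.0063 + 0.0021 + 0.1036 + 0.2544 = 0.3664
Σp_1ᵢ² = 0.03² + 0.07² + 0.37² + 0.53² = 0.0009 + 0.0049 + 0.1369 + 0.2809 = 0.4236
Σp_2ᵢ² = 0.21² + 0.03² + 0.28² + 0.48² = 0.0441 + 0.0009 + 0.0784 + 0.2304 = 0.3538
O = 0.3664 / √(0.4236 × 0.3538) = 0.3664 / 0.38713 = 0.9465
O = 0.9465 > 0.6 → Yes.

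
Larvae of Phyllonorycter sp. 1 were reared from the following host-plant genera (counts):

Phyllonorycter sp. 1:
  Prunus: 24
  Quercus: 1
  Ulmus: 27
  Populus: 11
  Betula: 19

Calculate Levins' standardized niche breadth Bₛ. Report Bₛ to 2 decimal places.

0.69

Proportions for Phyllonorycter sp. 1 (n=82): 24/82=0.2927, 1/82=0.0122, 27/82=0.3293, 11/82=0.1341, 19/82=0.2317
Σpᵢ² = 0.2927² + 0.0122² + 0.3293² + 0.1341² + 0.2317² = 0.085673 + 0.000149 + 0.108438 + 0.017983 + 0.053685 = 0.265928
B = 1 / 0.265928 = 3.7604
Bₛ = (B − 1)/(n − 1) = (3.7604 − 1)/(5 − 1) = 2.7604/4 = 0.6901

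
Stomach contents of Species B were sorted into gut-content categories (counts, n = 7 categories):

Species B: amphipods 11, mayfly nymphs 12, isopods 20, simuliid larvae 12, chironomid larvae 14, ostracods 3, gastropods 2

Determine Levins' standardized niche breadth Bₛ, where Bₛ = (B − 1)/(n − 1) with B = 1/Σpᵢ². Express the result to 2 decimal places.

Proportions for Species B (n=74): 11/74=0.1486, 12/74=0.1622, 20/74=0.2703, 12/74=0.1622, 14/74=0.1892, 3/74=0.0405, 2/74=0.0270
Σpᵢ² = 0.1486² + 0.1622² + 0.2703² + 0.1622² + 0.1892² + 0.0405² + 0.0270² = 0.022082 + 0.026309 + 0.073062 + 0.026309 + 0.035797 + 0.001640 + 0.000729 = 0.185928
B = 1 / 0.185928 = 5.3784
Bₛ = (B − 1)/(n − 1) = (5.3784 − 1)/(7 − 1) = 4.3784/6 = 0.7297

0.73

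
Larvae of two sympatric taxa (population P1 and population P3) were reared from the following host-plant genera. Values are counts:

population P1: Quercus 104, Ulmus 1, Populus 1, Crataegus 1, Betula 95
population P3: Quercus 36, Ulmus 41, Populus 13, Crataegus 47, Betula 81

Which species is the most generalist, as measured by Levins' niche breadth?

Proportions for population P1 (n=202): 104/202=0.5149, 1/202=0.0050, 1/202=0.0050, 1/202=0.0050, 95/202=0.4703
Proportions for population P3 (n=218): 36/218=0.1651, 41/218=0.1881, 13/218=0.0596, 47/218=0.2156, 81/218=0.3716
Σp_P1ᵢ² = 0.5149² + 0.0050² + 0.0050² + 0.0050² + 0.4703² = 0.265122 + 0.000025 + 0.000025 + 0.000025 + 0.221182 = 0.486379
B_P1 = 1 / 0.486379 = 2.0560
Σp_P3ᵢ² = 0.1651² + 0.1881² + 0.0596² + 0.2156² + 0.3716² = 0.027258 + 0.035382 + 0.003552 + 0.046483 + 0.138087 = 0.250762
B_P3 = 1 / 0.250762 = 3.9878
Highest B → broadest niche (most generalist): population P3 (B = 3.99).

population P3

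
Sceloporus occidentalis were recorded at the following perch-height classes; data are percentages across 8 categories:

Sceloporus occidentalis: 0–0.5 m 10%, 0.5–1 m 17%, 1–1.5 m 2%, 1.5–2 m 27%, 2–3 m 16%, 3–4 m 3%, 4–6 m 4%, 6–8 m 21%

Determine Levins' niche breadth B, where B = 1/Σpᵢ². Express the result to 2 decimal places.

5.42

Convert percentages to proportions (divide by 100).
Σpᵢ² = 0.10² + 0.17² + 0.02² + 0.27² + 0.16² + 0.03² + 0.04² + 0.21² = 0.0100 + 0.0289 + 0.0004 + 0.0729 + 0.0256 + 0.0009 + 0.0016 + 0.0441 = 0.1844
B = 1 / 0.1844 = 5.4230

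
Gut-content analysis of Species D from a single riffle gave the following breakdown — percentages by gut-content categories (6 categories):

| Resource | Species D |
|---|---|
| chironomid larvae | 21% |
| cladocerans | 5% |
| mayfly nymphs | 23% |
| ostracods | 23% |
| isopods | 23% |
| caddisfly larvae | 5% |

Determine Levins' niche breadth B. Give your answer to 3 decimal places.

4.812

Convert percentages to proportions (divide by 100).
Σpᵢ² = 0.21² + 0.05² + 0.23² + 0.23² + 0.23² + 0.05² = 0.0441 + 0.0025 + 0.0529 + 0.0529 + 0.0529 + 0.0025 = 0.2078
B = 1 / 0.2078 = 4.81232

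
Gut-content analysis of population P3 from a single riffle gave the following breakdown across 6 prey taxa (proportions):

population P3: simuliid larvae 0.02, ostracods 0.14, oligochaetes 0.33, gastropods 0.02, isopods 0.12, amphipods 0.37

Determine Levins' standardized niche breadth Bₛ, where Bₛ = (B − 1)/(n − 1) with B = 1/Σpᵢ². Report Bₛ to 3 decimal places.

0.513

Σpᵢ² = 0.02² + 0.14² + 0.33² + 0.02² + 0.12² + 0.37² = 0.0004 + 0.0196 + 0.1089 + 0.0004 + 0.0144 + 0.1369 = 0.2806
B = 1 / 0.2806 = 3.56379
Bₛ = (B − 1)/(n − 1) = (3.56379 − 1)/(6 − 1) = 2.56379/5 = 0.51276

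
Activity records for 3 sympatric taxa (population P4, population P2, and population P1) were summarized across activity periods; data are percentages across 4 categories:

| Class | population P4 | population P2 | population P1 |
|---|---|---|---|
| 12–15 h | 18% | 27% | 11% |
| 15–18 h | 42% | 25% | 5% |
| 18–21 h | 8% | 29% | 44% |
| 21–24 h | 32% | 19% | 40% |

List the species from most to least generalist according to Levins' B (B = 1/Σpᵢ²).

Convert percentages to proportions (divide by 100).
Σp_P4ᵢ² = 0.18² + 0.42² + 0.08² + 0.32² = 0.0324 + 0.1764 + 0.0064 + 0.1024 = 0.3176
B_P4 = 1 / 0.3176 = 3.1486
Σp_P2ᵢ² = 0.27² + 0.25² + 0.29² + 0.19² = 0.0729 + 0.0625 + 0.0841 + 0.0361 = 0.2556
B_P2 = 1 / 0.2556 = 3.9124
Σp_P1ᵢ² = 0.11² + 0.05² + 0.44² + 0.40² = 0.0121 + 0.0025 + 0.1936 + 0.1600 = 0.3682
B_P1 = 1 / 0.3682 = 2.7159
Ranking by B (broadest → narrowest): population P2 (3.91) > population P4 (3.15) > population P1 (2.72)

population P2 > population P4 > population P1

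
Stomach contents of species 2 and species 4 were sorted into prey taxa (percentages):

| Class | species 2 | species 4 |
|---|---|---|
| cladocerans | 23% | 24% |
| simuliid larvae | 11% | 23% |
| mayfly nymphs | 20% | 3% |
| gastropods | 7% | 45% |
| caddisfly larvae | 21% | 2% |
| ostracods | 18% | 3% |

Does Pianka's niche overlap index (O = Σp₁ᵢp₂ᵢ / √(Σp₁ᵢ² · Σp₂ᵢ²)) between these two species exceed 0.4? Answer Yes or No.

Yes

Convert percentages to proportions (divide by 100).
Σ p₁ᵢp₂ᵢ = 0.0552 + 0.0253 + 0.0060 + 0.0315 + 0.0042 + 0.0054 = 0.1276
Σp_1ᵢ² = 0.23² + 0.11² + 0.20² + 0.07² + 0.21² + 0.18² = 0.0529 + 0.0121 + 0.0400 + 0.0049 + 0.0441 + 0.0324 = 0.1864
Σp_2ᵢ² = 0.24² + 0.23² + 0.03² + 0.45² + 0.02² + 0.03² = 0.0576 + 0.0529 + 0.0009 + 0.2025 + 0.0004 + 0.0009 = 0.3152
O = 0.1276 / √(0.1864 × 0.3152) = 0.1276 / 0.24239 = 0.5264
O = 0.5264 > 0.4 → Yes.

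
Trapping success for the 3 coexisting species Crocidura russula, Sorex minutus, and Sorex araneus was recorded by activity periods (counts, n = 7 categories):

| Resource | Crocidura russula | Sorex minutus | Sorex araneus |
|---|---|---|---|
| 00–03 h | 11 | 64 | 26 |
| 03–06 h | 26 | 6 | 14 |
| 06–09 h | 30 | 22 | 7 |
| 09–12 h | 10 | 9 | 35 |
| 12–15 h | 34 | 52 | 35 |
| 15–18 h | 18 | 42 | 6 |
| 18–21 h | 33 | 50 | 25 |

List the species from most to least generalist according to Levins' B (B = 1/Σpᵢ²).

Crocidura russula > Sorex araneus > Sorex minutus

Proportions for Crocidura russula (n=162): 11/162=0.0679, 26/162=0.1605, 30/162=0.1852, 10/162=0.0617, 34/162=0.2099, 18/162=0.1111, 33/162=0.2037
Proportions for Sorex minutus (n=245): 64/245=0.2612, 6/245=0.0245, 22/245=0.0898, 9/245=0.0367, 52/245=0.2122, 42/245=0.1714, 50/245=0.2041
Proportions for Sorex araneus (n=148): 26/148=0.1757, 14/148=0.0946, 7/148=0.0473, 35/148=0.2365, 35/148=0.2365, 6/148=0.0405, 25/148=0.1689
Σp_russᵢ² = 0.0679² + 0.1605² + 0.1852² + 0.0617² + 0.2099² + 0.1111² + 0.2037² = 0.004610 + 0.025760 + 0.034299 + 0.003807 + 0.044058 + 0.012343 + 0.041494 = 0.166371
B_russ = 1 / 0.166371 = 6.0107
Σp_minuᵢ² = 0.2612² + 0.0245² + 0.0898² + 0.0367² + 0.2122² + 0.1714² + 0.2041² = 0.068225 + 0.000600 + 0.008064 + 0.001347 + 0.045029 + 0.029378 + 0.041657 = 0.194300
B_minu = 1 / 0.194300 = 5.1467
Σp_aranᵢ² = 0.1757² + 0.0946² + 0.0473² + 0.2365² + 0.2365² + 0.0405² + 0.1689² = 0.030870 + 0.008949 + 0.002237 + 0.055932 + 0.055932 + 0.001640 + 0.028527 = 0.184087
B_aran = 1 / 0.184087 = 5.4322
Ranking by B (broadest → narrowest): Crocidura russula (6.01) > Sorex araneus (5.43) > Sorex minutus (5.15)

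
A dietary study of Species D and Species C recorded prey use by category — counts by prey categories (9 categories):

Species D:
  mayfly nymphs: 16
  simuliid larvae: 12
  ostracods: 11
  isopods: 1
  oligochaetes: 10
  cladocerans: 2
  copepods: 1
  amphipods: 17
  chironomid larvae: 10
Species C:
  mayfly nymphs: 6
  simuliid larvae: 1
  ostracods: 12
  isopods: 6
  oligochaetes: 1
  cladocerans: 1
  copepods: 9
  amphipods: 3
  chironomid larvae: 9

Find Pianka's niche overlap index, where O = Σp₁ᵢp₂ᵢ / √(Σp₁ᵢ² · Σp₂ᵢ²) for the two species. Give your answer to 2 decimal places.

0.65

Proportions for Species D (n=80): 16/80=0.2000, 12/80=0.1500, 11/80=0.1375, 1/80=0.0125, 10/80=0.1250, 2/80=0.0250, 1/80=0.0125, 17/80=0.2125, 10/80=0.1250
Proportions for Species C (n=48): 6/48=0.1250, 1/48=0.0208, 12/48=0.2500, 6/48=0.1250, 1/48=0.0208, 1/48=0.0208, 9/48=0.1875, 3/48=0.0625, 9/48=0.1875
Σ p₁ᵢp₂ᵢ = 0.025000 + 0.003120 + 0.034375 + 0.001563 + 0.002600 + 0.000520 + 0.002344 + 0.013281 + 0.023438 = 0.106241
Σp_1ᵢ² = 0.2000² + 0.1500² + 0.1375² + 0.0125² + 0.1250² + 0.0250² + 0.0125² + 0.2125² + 0.1250² = 0.040000 + 0.022500 + 0.018906 + 0.000156 + 0.015625 + 0.000625 + 0.000156 + 0.045156 + 0.015625 = 0.158749
Σp_2ᵢ² = 0.1250² + 0.0208² + 0.2500² + 0.1250² + 0.0208² + 0.0208² + 0.1875² + 0.0625² + 0.1875² = 0.015625 + 0.000433 + 0.062500 + 0.015625 + 0.000433 + 0.000433 + 0.035156 + 0.003906 + 0.035156 = 0.169267
O = 0.106241 / √(0.158749 × 0.169267) = 0.106241 / 0.1639237 = 0.6481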